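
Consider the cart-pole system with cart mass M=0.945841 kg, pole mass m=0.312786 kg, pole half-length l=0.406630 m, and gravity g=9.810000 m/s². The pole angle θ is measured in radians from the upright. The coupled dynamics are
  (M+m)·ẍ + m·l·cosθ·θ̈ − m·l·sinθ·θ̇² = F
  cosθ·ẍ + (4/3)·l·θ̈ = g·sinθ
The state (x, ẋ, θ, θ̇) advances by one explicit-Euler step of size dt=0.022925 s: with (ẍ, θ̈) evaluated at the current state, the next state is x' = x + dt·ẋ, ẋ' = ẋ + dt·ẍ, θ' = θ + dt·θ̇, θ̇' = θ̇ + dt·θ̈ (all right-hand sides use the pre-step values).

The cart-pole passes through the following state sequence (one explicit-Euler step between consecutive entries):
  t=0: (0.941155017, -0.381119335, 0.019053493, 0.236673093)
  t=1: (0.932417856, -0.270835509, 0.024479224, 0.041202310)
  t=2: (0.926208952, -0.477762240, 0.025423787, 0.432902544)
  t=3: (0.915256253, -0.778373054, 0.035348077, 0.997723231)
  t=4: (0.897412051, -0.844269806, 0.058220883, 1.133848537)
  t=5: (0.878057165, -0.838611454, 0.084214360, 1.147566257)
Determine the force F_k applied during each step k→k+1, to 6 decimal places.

F_0 = 4.970383 N
F_1 = -9.188178 N
F_2 = -13.372104 N
F_3 = -2.867581 N
F_4 = 0.377117 N

step 0→1:
  ẍ = (ẋ'−ẋ)/dt = (-0.270835509−-0.381119335)/0.022925 = 4.810636
  θ̈ = (θ̇'−θ̇)/dt = (0.041202310−0.236673093)/0.022925 = -8.526534
  sinθ=0.019052, cosθ=0.999818
  F = (M+m)·ẍ + m·l·cosθ·θ̈ − m·l·sinθ·θ̇² = 6.054796 + -1.084277 − 0.000136 = 4.970383
step 1→2:
  ẍ = (ẋ'−ẋ)/dt = (-0.477762240−-0.270835509)/0.022925 = -9.026248
  θ̈ = (θ̇'−θ̇)/dt = (0.432902544−0.041202310)/0.022925 = 17.086161
  sinθ=0.024477, cosθ=0.999700
  F = (M+m)·ẍ + m·l·cosθ·θ̈ − m·l·sinθ·θ̇² = -11.360679 + 2.172506 − 0.000005 = -9.188178
step 2→3:
  ẍ = (ẋ'−ẋ)/dt = (-0.778373054−-0.477762240)/0.022925 = -13.112795
  θ̈ = (θ̇'−θ̇)/dt = (0.997723231−0.432902544)/0.022925 = 24.637762
  sinθ=0.025421, cosθ=0.999677
  F = (M+m)·ẍ + m·l·cosθ·θ̈ − m·l·sinθ·θ̇² = -16.504117 + 3.132619 − 0.000606 = -13.372104
step 3→4:
  ẍ = (ẋ'−ẋ)/dt = (-0.844269806−-0.778373054)/0.022925 = -2.874449
  θ̈ = (θ̇'−θ̇)/dt = (1.133848537−0.997723231)/0.022925 = 5.937854
  sinθ=0.035341, cosθ=0.999375
  F = (M+m)·ẍ + m·l·cosθ·θ̈ − m·l·sinθ·θ̇² = -3.617860 + 0.754753 − 0.004474 = -2.867581
step 4→5:
  ẍ = (ẋ'−ẋ)/dt = (-0.838611454−-0.844269806)/0.022925 = 0.246820
  θ̈ = (θ̇'−θ̇)/dt = (1.147566257−1.133848537)/0.022925 = 0.598374
  sinθ=0.058188, cosθ=0.998306
  F = (M+m)·ẍ + m·l·cosθ·θ̈ − m·l·sinθ·θ̇² = 0.310654 + 0.075977 − 0.009515 = 0.377117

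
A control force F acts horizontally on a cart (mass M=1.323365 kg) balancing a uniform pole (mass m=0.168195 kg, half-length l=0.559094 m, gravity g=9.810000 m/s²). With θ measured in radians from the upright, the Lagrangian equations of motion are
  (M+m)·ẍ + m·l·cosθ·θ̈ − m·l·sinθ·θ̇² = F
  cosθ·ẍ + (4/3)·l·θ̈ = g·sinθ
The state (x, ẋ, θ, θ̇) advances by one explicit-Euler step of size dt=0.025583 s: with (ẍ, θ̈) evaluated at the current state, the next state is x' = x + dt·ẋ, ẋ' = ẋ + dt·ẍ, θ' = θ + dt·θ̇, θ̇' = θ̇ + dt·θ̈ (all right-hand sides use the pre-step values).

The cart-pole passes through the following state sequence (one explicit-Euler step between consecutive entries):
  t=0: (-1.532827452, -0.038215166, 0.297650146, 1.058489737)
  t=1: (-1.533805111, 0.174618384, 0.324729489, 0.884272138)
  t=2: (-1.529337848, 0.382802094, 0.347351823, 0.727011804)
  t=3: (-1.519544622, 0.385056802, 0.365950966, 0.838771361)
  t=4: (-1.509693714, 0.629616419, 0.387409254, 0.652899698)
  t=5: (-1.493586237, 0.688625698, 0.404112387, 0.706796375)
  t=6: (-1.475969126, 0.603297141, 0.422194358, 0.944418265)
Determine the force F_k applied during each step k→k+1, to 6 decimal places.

F_0 = 11.765666 N
F_1 = 11.566389 N
F_2 = 0.500803 N
F_3 = 13.596853 N
F_4 = 3.608690 N
F_5 = -4.190278 N

step 0→1:
  ẍ = (ẋ'−ẋ)/dt = (0.174618384−-0.038215166)/0.025583 = 8.319335
  θ̈ = (θ̇'−θ̇)/dt = (0.884272138−1.058489737)/0.025583 = -6.809897
  sinθ=0.293274, cosθ=0.956028
  F = (M+m)·ẍ + m·l·cosθ·θ̈ − m·l·sinθ·θ̇² = 12.408787 + -0.612222 − 0.030899 = 11.765666
step 1→2:
  ẍ = (ẋ'−ẋ)/dt = (0.382802094−0.174618384)/0.025583 = 8.137580
  θ̈ = (θ̇'−θ̇)/dt = (0.727011804−0.884272138)/0.025583 = -6.147064
  sinθ=0.319052, cosθ=0.947737
  F = (M+m)·ẍ + m·l·cosθ·θ̈ − m·l·sinθ·θ̇² = 12.137689 + -0.547840 − 0.023460 = 11.566389
step 2→3:
  ẍ = (ẋ'−ẋ)/dt = (0.385056802−0.382802094)/0.025583 = 0.088133
  θ̈ = (θ̇'−θ̇)/dt = (0.838771361−0.727011804)/0.025583 = 4.368509
  sinθ=0.340409, cosθ=0.940277
  F = (M+m)·ẍ + m·l·cosθ·θ̈ − m·l·sinθ·θ̇² = 0.131456 + 0.386267 − 0.016919 = 0.500803
step 3→4:
  ẍ = (ẋ'−ẋ)/dt = (0.629616419−0.385056802)/0.025583 = 9.559458
  θ̈ = (θ̇'−θ̇)/dt = (0.652899698−0.838771361)/0.025583 = -7.265437
  sinθ=0.357837, cosθ=0.933784
  F = (M+m)·ẍ + m·l·cosθ·θ̈ − m·l·sinθ·θ̇² = 14.258505 + -0.637978 − 0.023674 = 13.596853
step 4→5:
  ẍ = (ẋ'−ẋ)/dt = (0.688625698−0.629616419)/0.025583 = 2.306582
  θ̈ = (θ̇'−θ̇)/dt = (0.706796375−0.652899698)/0.025583 = 2.106738
  sinθ=0.377791, cosθ=0.925891
  F = (M+m)·ẍ + m·l·cosθ·θ̈ − m·l·sinθ·θ̇² = 3.440405 + 0.183429 − 0.015144 = 3.608690
step 5→6:
  ẍ = (ẋ'−ẋ)/dt = (0.603297141−0.688625698)/0.025583 = -3.335362
  θ̈ = (θ̇'−θ̇)/dt = (0.944418265−0.706796375)/0.025583 = 9.288273
  sinθ=0.393203, cosθ=0.919452
  F = (M+m)·ẍ + m·l·cosθ·θ̈ − m·l·sinθ·θ̇² = -4.974892 + 0.803086 − 0.018472 = -4.190278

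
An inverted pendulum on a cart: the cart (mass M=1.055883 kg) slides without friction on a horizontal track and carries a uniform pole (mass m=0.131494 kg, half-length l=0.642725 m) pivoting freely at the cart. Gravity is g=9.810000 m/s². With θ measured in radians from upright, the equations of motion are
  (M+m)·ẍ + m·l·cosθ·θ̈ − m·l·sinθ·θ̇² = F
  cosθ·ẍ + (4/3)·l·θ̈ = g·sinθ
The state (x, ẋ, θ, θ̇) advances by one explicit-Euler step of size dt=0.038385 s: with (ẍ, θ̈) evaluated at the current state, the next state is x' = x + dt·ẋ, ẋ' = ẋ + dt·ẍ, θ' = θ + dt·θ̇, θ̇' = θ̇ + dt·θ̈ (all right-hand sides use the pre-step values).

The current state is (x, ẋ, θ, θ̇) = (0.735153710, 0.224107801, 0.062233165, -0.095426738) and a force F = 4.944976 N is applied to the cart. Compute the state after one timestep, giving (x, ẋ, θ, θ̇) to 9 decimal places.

sinθ=0.062193002, cosθ=0.998064142
temp = (F + m·l·θ̇²·sinθ)/(M+m) = (4.944976 + 0.000047864)/1.187377 = 4.164661994
θ̈ = (g·sinθ − cosθ·temp)/(l·(4/3 − m·cos²θ/(M+m))) = -4.511698944
ẍ = temp − m·l·θ̈·cosθ/(M+m) = 4.485171609
Euler: x'=0.735153710+0.038385·0.224107801=0.743756088, ẋ'=0.224107801+0.038385·4.485171609=0.396271113
       θ'=0.062233165+0.038385·-0.095426738=0.058570210, θ̇'=-0.095426738+0.038385·-4.511698944=-0.268608302

(0.743756088, 0.396271113, 0.058570210, -0.268608302)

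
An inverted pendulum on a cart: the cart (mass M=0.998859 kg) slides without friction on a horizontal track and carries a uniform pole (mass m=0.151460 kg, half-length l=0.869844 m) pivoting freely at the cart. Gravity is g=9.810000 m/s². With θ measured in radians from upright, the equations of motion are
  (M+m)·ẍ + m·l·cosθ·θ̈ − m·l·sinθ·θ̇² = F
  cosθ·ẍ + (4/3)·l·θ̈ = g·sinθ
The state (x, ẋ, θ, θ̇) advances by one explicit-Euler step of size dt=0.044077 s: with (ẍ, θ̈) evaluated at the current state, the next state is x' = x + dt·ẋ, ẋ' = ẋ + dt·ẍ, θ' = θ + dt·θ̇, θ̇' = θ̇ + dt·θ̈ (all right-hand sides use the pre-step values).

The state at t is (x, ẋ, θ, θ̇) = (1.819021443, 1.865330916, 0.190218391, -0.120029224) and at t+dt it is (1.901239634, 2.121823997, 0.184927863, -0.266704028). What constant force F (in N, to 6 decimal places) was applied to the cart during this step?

ẍ = (ẋ'−ẋ)/dt = (2.121823997−1.865330916)/0.044077 = 5.819205
θ̈ = (θ̇'−θ̇)/dt = (-0.266704028−-0.120029224)/0.044077 = -3.327695
sinθ=0.189073, cosθ=0.981963
F = (M+m)·ẍ + m·l·cosθ·θ̈ − m·l·sinθ·θ̇² = 6.693942 + -0.430505 − 0.000359 = 6.263078

F = 6.263078 N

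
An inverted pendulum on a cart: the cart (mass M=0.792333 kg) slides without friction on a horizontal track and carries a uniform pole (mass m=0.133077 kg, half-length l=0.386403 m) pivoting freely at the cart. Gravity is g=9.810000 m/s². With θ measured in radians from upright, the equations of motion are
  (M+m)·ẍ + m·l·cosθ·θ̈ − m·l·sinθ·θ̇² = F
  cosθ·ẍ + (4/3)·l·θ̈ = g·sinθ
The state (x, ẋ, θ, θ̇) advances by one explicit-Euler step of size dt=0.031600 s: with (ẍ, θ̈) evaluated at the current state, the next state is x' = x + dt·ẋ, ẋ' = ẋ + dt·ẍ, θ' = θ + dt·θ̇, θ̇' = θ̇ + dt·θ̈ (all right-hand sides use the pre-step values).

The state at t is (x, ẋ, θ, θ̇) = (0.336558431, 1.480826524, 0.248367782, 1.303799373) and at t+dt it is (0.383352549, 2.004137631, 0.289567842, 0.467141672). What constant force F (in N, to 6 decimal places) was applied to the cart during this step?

F = 13.984063 N

ẍ = (ẋ'−ẋ)/dt = (2.004137631−1.480826524)/0.031600 = 16.560478
θ̈ = (θ̇'−θ̇)/dt = (0.467141672−1.303799373)/0.031600 = -26.476510
sinθ=0.245822, cosθ=0.969315
F = (M+m)·ẍ + m·l·cosθ·θ̈ − m·l·sinθ·θ̇² = 15.325232 + -1.319682 − 0.021488 = 13.984063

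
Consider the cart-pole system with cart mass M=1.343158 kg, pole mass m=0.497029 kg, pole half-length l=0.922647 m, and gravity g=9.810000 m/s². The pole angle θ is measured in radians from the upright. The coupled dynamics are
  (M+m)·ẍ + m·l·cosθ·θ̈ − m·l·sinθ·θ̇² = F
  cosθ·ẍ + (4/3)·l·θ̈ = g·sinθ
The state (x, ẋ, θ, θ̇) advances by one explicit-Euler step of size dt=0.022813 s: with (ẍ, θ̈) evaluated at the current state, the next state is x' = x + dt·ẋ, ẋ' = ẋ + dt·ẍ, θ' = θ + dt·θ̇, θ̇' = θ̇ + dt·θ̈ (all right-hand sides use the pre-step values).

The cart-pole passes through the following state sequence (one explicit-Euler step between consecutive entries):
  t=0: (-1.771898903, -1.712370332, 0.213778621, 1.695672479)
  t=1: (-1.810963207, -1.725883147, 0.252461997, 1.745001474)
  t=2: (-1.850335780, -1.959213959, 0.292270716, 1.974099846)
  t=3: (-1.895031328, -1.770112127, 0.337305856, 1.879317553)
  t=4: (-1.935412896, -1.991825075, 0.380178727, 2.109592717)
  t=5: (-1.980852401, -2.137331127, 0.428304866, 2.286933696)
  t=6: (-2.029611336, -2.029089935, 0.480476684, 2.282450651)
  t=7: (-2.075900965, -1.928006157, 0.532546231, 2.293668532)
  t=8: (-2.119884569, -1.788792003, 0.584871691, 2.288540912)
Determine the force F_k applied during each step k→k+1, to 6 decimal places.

F_0 = -0.400707 N
F_1 = -14.710889 N
F_2 = 12.914288 N
F_3 = -14.052155 N
F_4 = -9.184098 N
F_5 = 7.653054 N
F_6 = 7.249575 N
F_7 = 9.915838 N

step 0→1:
  ẍ = (ẋ'−ẋ)/dt = (-1.725883147−-1.712370332)/0.022813 = -0.592330
  θ̈ = (θ̇'−θ̇)/dt = (1.745001474−1.695672479)/0.022813 = 2.162320
  sinθ=0.212154, cosθ=0.977236
  F = (M+m)·ẍ + m·l·cosθ·θ̈ − m·l·sinθ·θ̇² = -1.089997 + 0.969029 − 0.279739 = -0.400707
step 1→2:
  ẍ = (ẋ'−ẋ)/dt = (-1.959213959−-1.725883147)/0.022813 = -10.227976
  θ̈ = (θ̇'−θ̇)/dt = (1.974099846−1.745001474)/0.022813 = 10.042448
  sinθ=0.249789, cosθ=0.968300
  F = (M+m)·ẍ + m·l·cosθ·θ̈ − m·l·sinθ·θ̇² = -18.821388 + 4.459303 − 0.348804 = -14.710889
step 2→3:
  ẍ = (ẋ'−ẋ)/dt = (-1.770112127−-1.959213959)/0.022813 = 8.289214
  θ̈ = (θ̇'−θ̇)/dt = (1.879317553−1.974099846)/0.022813 = -4.154749
  sinθ=0.288127, cosθ=0.957592
  F = (M+m)·ẍ + m·l·cosθ·θ̈ − m·l·sinθ·θ̇² = 15.253703 + -1.824495 − 0.514920 = 12.914288
step 3→4:
  ẍ = (ẋ'−ẋ)/dt = (-1.991825075−-1.770112127)/0.022813 = -9.718711
  θ̈ = (θ̇'−θ̇)/dt = (2.109592717−1.879317553)/0.022813 = 10.094033
  sinθ=0.330946, cosθ=0.943650
  F = (M+m)·ẍ + m·l·cosθ·θ̈ − m·l·sinθ·θ̇² = -17.884245 + 4.368102 − 0.536012 = -14.052155
step 4→5:
  ẍ = (ẋ'−ẋ)/dt = (-2.137331127−-1.991825075)/0.022813 = -6.378208
  θ̈ = (θ̇'−θ̇)/dt = (2.286933696−2.109592717)/0.022813 = 7.773681
  sinθ=0.371086, cosθ=0.928598
  F = (M+m)·ẍ + m·l·cosθ·θ̈ − m·l·sinθ·θ̇² = -11.737095 + 3.310335 − 0.757338 = -9.184098
step 5→6:
  ẍ = (ẋ'−ẋ)/dt = (-2.029089935−-2.137331127)/0.022813 = 4.744715
  θ̈ = (θ̇'−θ̇)/dt = (2.282450651−2.286933696)/0.022813 = -0.196513
  sinθ=0.415329, cosθ=0.909671
  F = (M+m)·ẍ + m·l·cosθ·θ̈ − m·l·sinθ·θ̇² = 8.731164 + -0.081977 − 0.996132 = 7.653054
step 6→7:
  ẍ = (ẋ'−ẋ)/dt = (-1.928006157−-2.029089935)/0.022813 = 4.430973
  θ̈ = (θ̇'−θ̇)/dt = (2.293668532−2.282450651)/0.022813 = 0.491732
  sinθ=0.462202, cosθ=0.886775
  F = (M+m)·ẍ + m·l·cosθ·θ̈ − m·l·sinθ·θ̇² = 8.153818 + 0.199967 − 1.104210 = 7.249575
step 7→8:
  ẍ = (ẋ'−ẋ)/dt = (-1.788792003−-1.928006157)/0.022813 = 6.102405
  θ̈ = (θ̇'−θ̇)/dt = (2.288540912−2.293668532)/0.022813 = -0.224767
  sinθ=0.507729, cosθ=0.861517
  F = (M+m)·ẍ + m·l·cosθ·θ̈ − m·l·sinθ·θ̇² = 11.229565 + -0.088800 − 1.224927 = 9.915838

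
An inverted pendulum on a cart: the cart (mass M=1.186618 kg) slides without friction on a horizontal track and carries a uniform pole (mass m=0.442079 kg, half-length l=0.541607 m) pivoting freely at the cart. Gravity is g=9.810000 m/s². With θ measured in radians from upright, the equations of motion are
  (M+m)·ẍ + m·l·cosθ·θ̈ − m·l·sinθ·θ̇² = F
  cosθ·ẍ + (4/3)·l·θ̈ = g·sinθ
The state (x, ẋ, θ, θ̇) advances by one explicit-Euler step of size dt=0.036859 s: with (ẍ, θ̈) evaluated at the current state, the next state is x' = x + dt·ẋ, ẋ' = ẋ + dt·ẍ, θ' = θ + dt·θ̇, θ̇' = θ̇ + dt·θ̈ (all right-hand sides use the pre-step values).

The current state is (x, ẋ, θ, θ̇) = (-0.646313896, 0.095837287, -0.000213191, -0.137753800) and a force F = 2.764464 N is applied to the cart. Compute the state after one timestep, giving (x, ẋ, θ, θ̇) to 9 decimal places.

sinθ=-0.000213191, cosθ=0.999999977
temp = (F + m·l·θ̇²·sinθ)/(M+m) = (2.764464 + -0.000000969)/1.628697 = 1.697346426
θ̈ = (g·sinθ − cosθ·temp)/(l·(4/3 − m·cos²θ/(M+m))) = -2.954856938
ẍ = temp − m·l·θ̈·cosθ/(M+m) = 2.131736913
Euler: x'=-0.646313896+0.036859·0.095837287=-0.642781429, ẋ'=0.095837287+0.036859·2.131736913=0.174410978
       θ'=-0.000213191+0.036859·-0.137753800=-0.005290658, θ̇'=-0.137753800+0.036859·-2.954856938=-0.246666872

(-0.642781429, 0.174410978, -0.005290658, -0.246666872)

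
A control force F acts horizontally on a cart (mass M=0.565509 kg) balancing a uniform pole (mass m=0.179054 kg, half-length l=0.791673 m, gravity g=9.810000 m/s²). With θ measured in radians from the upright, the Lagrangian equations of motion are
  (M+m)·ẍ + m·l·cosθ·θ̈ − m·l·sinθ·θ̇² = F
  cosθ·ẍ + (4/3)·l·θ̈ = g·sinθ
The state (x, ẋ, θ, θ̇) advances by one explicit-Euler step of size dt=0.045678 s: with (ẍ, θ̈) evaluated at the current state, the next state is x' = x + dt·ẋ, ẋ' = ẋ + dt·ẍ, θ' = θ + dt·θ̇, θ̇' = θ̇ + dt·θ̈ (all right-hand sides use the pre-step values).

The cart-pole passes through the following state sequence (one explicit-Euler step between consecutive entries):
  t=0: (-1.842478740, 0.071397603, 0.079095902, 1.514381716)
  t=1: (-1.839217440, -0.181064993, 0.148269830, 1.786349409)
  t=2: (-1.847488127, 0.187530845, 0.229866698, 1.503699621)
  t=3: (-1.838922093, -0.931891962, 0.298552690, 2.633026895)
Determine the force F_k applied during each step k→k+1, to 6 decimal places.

step 0→1:
  ẍ = (ẋ'−ẋ)/dt = (-0.181064993−0.071397603)/0.045678 = -5.527006
  θ̈ = (θ̇'−θ̇)/dt = (1.786349409−1.514381716)/0.045678 = 5.954019
  sinθ=0.079013, cosθ=0.996874
  F = (M+m)·ẍ + m·l·cosθ·θ̈ − m·l·sinθ·θ̇² = -4.115204 + 0.841357 − 0.025686 = -3.299534
step 1→2:
  ẍ = (ẋ'−ẋ)/dt = (0.187530845−-0.181064993)/0.045678 = 8.069439
  θ̈ = (θ̇'−θ̇)/dt = (1.503699621−1.786349409)/0.045678 = -6.187876
  sinθ=0.147727, cosθ=0.989028
  F = (M+m)·ẍ + m·l·cosθ·θ̈ − m·l·sinθ·θ̇² = 6.008206 + -0.867521 − 0.066823 = 5.073862
step 2→3:
  ẍ = (ẋ'−ẋ)/dt = (-0.931891962−0.187530845)/0.045678 = -24.506826
  θ̈ = (θ̇'−θ̇)/dt = (2.633026895−1.503699621)/0.045678 = 24.723659
  sinθ=0.227848, cosθ=0.973697
  F = (M+m)·ẍ + m·l·cosθ·θ̈ − m·l·sinθ·θ̇² = -18.246876 + 3.412450 − 0.073029 = -14.907455

F_0 = -3.299534 N
F_1 = 5.073862 N
F_2 = -14.907455 N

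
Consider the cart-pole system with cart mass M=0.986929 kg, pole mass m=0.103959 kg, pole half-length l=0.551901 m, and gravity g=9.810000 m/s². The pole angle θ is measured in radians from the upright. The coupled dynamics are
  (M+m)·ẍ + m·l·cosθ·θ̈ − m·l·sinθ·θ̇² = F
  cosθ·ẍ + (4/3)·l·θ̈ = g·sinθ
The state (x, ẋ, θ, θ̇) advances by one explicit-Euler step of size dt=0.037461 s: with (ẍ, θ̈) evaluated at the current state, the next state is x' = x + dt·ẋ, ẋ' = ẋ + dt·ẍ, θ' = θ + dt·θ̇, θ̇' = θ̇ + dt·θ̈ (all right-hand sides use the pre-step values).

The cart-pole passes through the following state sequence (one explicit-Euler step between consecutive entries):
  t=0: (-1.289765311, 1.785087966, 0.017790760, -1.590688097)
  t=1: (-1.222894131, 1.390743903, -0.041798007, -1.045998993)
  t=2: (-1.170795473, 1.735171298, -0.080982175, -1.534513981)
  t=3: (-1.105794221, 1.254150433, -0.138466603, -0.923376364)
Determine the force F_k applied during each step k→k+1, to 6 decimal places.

F_0 = -10.652020 N
F_1 = 9.285013 N
F_2 = -13.063755 N

step 0→1:
  ẍ = (ẋ'−ẋ)/dt = (1.390743903−1.785087966)/0.037461 = -10.526790
  θ̈ = (θ̇'−θ̇)/dt = (-1.045998993−-1.590688097)/0.037461 = 14.540165
  sinθ=0.017790, cosθ=0.999842
  F = (M+m)·ẍ + m·l·cosθ·θ̈ − m·l·sinθ·θ̇² = -11.483548 + 0.834111 − 0.002583 = -10.652020
step 1→2:
  ẍ = (ẋ'−ẋ)/dt = (1.735171298−1.390743903)/0.037461 = 9.194293
  θ̈ = (θ̇'−θ̇)/dt = (-1.534513981−-1.045998993)/0.037461 = -13.040629
  sinθ=-0.041786, cosθ=0.999127
  F = (M+m)·ẍ + m·l·cosθ·θ̈ − m·l·sinθ·θ̇² = 10.029943 + -0.747554 − -0.002623 = 9.285013
step 2→3:
  ẍ = (ẋ'−ẋ)/dt = (1.254150433−1.735171298)/0.037461 = -12.840577
  θ̈ = (θ̇'−θ̇)/dt = (-0.923376364−-1.534513981)/0.037461 = 16.313970
  sinθ=-0.080894, cosθ=0.996723
  F = (M+m)·ẍ + m·l·cosθ·θ̈ − m·l·sinθ·θ̇² = -14.007632 + 0.932948 − -0.010929 = -13.063755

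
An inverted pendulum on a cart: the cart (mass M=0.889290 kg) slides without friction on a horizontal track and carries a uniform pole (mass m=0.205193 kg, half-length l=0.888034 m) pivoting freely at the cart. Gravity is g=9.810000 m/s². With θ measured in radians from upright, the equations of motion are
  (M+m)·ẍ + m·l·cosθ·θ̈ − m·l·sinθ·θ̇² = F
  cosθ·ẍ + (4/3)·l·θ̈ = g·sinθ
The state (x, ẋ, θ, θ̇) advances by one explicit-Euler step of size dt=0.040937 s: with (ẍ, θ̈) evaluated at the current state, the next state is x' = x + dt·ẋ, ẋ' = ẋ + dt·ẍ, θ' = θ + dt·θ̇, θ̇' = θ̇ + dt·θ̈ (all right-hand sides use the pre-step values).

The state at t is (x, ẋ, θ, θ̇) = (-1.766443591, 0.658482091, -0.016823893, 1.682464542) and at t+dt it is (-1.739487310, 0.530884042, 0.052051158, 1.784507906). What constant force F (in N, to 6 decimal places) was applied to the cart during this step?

F = -2.948607 N

ẍ = (ẋ'−ẋ)/dt = (0.530884042−0.658482091)/0.040937 = -3.116937
θ̈ = (θ̇'−θ̇)/dt = (1.784507906−1.682464542)/0.040937 = 2.492693
sinθ=-0.016823, cosθ=0.999858
F = (M+m)·ẍ + m·l·cosθ·θ̈ − m·l·sinθ·θ̇² = -3.411435 + 0.454150 − -0.008677 = -2.948607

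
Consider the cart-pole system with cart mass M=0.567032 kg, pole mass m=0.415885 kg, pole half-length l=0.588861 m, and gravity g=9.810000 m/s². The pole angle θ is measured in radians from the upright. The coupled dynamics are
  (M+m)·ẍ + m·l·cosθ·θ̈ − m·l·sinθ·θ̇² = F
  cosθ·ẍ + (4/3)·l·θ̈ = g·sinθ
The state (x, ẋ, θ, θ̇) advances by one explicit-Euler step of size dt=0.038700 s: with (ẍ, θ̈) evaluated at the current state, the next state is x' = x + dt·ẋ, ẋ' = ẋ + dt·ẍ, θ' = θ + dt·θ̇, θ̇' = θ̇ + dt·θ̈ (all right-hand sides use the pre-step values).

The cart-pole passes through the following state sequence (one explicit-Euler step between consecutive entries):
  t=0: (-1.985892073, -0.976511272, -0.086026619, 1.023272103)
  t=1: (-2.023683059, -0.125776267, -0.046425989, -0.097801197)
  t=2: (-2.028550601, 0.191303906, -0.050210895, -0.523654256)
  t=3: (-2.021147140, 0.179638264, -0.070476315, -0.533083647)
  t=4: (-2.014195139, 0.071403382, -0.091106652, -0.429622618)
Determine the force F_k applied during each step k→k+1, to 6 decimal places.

step 0→1:
  ẍ = (ẋ'−ẋ)/dt = (-0.125776267−-0.976511272)/0.038700 = 21.982817
  θ̈ = (θ̇'−θ̇)/dt = (-0.097801197−1.023272103)/0.038700 = -28.968302
  sinθ=-0.085921, cosθ=0.996302
  F = (M+m)·ẍ + m·l·cosθ·θ̈ − m·l·sinθ·θ̇² = 21.607284 + -7.068058 − -0.022033 = 14.561259
step 1→2:
  ẍ = (ẋ'−ẋ)/dt = (0.191303906−-0.125776267)/0.038700 = 8.193286
  θ̈ = (θ̇'−θ̇)/dt = (-0.523654256−-0.097801197)/0.038700 = -11.003955
  sinθ=-0.046409, cosθ=0.998923
  F = (M+m)·ẍ + m·l·cosθ·θ̈ − m·l·sinθ·θ̇² = 8.053320 + -2.691948 − -0.000109 = 5.361481
step 2→3:
  ẍ = (ẋ'−ẋ)/dt = (0.179638264−0.191303906)/0.038700 = -0.301438
  θ̈ = (θ̇'−θ̇)/dt = (-0.533083647−-0.523654256)/0.038700 = -0.243654
  sinθ=-0.050190, cosθ=0.998740
  F = (M+m)·ẍ + m·l·cosθ·θ̈ − m·l·sinθ·θ̇² = -0.296288 + -0.059595 − -0.003370 = -0.352513
step 3→4:
  ẍ = (ẋ'−ẋ)/dt = (0.071403382−0.179638264)/0.038700 = -2.796767
  θ̈ = (θ̇'−θ̇)/dt = (-0.429622618−-0.533083647)/0.038700 = 2.673412
  sinθ=-0.070418, cosθ=0.997518
  F = (M+m)·ẍ + m·l·cosθ·θ̈ − m·l·sinθ·θ̇² = -2.748990 + 0.653089 − -0.004901 = -2.091000

F_0 = 14.561259 N
F_1 = 5.361481 N
F_2 = -0.352513 N
F_3 = -2.091000 N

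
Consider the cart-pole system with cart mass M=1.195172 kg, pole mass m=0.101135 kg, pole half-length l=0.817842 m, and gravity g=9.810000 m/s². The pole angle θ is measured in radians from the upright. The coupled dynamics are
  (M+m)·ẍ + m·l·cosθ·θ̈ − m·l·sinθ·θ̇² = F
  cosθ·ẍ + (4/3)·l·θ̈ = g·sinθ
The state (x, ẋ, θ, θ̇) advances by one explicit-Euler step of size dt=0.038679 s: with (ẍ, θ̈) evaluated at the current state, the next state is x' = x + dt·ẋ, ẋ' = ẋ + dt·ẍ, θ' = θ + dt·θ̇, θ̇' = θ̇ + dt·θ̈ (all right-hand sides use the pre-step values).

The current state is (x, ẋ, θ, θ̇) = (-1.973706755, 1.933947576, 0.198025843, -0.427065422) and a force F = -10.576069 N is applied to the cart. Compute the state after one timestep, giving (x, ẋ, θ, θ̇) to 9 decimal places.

sinθ=0.196734140, cosθ=0.980456872
temp = (F + m·l·θ̇²·sinθ)/(M+m) = (-10.576069 + 0.002967833)/1.296307 = -8.156324981
θ̈ = (g·sinθ − cosθ·temp)/(l·(4/3 − m·cos²θ/(M+m))) = 9.646001442
ẍ = temp − m·l·θ̈·cosθ/(M+m) = -8.759771574
Euler: x'=-1.973706755+0.038679·1.933947576=-1.898903597, ẋ'=1.933947576+0.038679·-8.759771574=1.595128371
       θ'=0.198025843+0.038679·-0.427065422=0.181507380, θ̇'=-0.427065422+0.038679·9.646001442=-0.053967732

(-1.898903597, 1.595128371, 0.181507380, -0.053967732)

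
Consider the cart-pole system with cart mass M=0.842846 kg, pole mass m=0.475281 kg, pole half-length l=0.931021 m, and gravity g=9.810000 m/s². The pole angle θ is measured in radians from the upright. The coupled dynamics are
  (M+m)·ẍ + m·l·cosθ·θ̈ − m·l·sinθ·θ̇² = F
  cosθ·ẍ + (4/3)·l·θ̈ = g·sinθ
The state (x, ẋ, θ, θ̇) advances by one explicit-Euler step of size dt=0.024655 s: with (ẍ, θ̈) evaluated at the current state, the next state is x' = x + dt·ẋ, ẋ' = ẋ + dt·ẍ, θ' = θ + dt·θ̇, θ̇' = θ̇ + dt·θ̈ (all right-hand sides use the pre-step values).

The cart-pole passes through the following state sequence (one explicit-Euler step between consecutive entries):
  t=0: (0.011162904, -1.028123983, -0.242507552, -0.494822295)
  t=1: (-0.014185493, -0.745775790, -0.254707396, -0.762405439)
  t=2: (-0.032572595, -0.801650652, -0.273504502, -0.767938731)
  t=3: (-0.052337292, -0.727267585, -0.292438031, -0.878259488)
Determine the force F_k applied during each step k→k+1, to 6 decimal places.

F_0 = 10.459228 N
F_1 = -3.018529 N
F_2 = 2.140827 N

step 0→1:
  ẍ = (ẋ'−ẋ)/dt = (-0.745775790−-1.028123983)/0.024655 = 11.451965
  θ̈ = (θ̇'−θ̇)/dt = (-0.762405439−-0.494822295)/0.024655 = -10.853099
  sinθ=-0.240138, cosθ=0.970739
  F = (M+m)·ẍ + m·l·cosθ·θ̈ − m·l·sinθ·θ̇² = 15.095144 + -4.661934 − -0.026018 = 10.459228
step 1→2:
  ẍ = (ẋ'−ẋ)/dt = (-0.801650652−-0.745775790)/0.024655 = -2.266269
  θ̈ = (θ̇'−θ̇)/dt = (-0.767938731−-0.762405439)/0.024655 = -0.224429
  sinθ=-0.251962, cosθ=0.967737
  F = (M+m)·ẍ + m·l·cosθ·θ̈ − m·l·sinθ·θ̇² = -2.987230 + -0.096105 − -0.064806 = -3.018529
step 2→3:
  ẍ = (ẋ'−ẋ)/dt = (-0.727267585−-0.801650652)/0.024655 = 3.016957
  θ̈ = (θ̇'−θ̇)/dt = (-0.878259488−-0.767938731)/0.024655 = -4.474579
  sinθ=-0.270107, cosθ=0.962830
  F = (M+m)·ẍ + m·l·cosθ·θ̈ − m·l·sinθ·θ̇² = 3.976732 + -1.906391 − -0.070485 = 2.140827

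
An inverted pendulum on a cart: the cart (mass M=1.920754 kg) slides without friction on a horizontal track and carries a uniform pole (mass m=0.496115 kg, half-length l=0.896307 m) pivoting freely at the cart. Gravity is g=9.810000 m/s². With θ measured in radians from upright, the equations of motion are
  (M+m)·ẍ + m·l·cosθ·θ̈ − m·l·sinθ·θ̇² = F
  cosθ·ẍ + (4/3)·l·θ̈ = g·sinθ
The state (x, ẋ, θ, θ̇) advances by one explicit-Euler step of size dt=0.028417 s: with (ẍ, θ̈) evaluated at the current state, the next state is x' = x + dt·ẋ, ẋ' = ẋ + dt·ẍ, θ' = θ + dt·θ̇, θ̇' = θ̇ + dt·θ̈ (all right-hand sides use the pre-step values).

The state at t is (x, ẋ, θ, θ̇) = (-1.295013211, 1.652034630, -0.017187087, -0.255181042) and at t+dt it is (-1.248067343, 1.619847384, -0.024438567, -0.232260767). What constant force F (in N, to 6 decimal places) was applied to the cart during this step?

ẍ = (ẋ'−ẋ)/dt = (1.619847384−1.652034630)/0.028417 = -1.132676
θ̈ = (θ̇'−θ̇)/dt = (-0.232260767−-0.255181042)/0.028417 = 0.806569
sinθ=-0.017186, cosθ=0.999852
F = (M+m)·ẍ + m·l·cosθ·θ̈ − m·l·sinθ·θ̇² = -2.737529 + 0.358605 − -0.000498 = -2.378426

F = -2.378426 N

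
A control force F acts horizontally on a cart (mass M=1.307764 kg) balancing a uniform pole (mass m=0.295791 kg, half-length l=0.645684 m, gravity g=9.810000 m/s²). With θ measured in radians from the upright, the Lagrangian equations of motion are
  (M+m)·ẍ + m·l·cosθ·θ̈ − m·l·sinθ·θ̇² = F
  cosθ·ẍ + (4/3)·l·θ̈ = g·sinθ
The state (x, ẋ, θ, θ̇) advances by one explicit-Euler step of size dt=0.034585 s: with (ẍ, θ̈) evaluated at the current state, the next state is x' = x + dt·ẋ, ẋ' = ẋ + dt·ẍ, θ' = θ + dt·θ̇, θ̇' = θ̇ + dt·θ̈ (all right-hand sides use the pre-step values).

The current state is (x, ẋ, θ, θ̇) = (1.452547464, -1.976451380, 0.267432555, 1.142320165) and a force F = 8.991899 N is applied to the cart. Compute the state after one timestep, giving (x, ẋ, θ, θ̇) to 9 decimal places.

(1.384191893, -1.765973896, 0.306939698, 1.010670209)

sinθ=0.264256132, cosθ=0.964452537
temp = (F + m·l·θ̇²·sinθ)/(M+m) = (8.991899 + 0.065857576)/1.603555 = 5.648547493
θ̈ = (g·sinθ − cosθ·temp)/(l·(4/3 − m·cos²θ/(M+m))) = -3.806562270
ẍ = temp − m·l·θ̈·cosθ/(M+m) = 6.085802629
Euler: x'=1.452547464+0.034585·-1.976451380=1.384191893, ẋ'=-1.976451380+0.034585·6.085802629=-1.765973896
       θ'=0.267432555+0.034585·1.142320165=0.306939698, θ̇'=1.142320165+0.034585·-3.806562270=1.010670209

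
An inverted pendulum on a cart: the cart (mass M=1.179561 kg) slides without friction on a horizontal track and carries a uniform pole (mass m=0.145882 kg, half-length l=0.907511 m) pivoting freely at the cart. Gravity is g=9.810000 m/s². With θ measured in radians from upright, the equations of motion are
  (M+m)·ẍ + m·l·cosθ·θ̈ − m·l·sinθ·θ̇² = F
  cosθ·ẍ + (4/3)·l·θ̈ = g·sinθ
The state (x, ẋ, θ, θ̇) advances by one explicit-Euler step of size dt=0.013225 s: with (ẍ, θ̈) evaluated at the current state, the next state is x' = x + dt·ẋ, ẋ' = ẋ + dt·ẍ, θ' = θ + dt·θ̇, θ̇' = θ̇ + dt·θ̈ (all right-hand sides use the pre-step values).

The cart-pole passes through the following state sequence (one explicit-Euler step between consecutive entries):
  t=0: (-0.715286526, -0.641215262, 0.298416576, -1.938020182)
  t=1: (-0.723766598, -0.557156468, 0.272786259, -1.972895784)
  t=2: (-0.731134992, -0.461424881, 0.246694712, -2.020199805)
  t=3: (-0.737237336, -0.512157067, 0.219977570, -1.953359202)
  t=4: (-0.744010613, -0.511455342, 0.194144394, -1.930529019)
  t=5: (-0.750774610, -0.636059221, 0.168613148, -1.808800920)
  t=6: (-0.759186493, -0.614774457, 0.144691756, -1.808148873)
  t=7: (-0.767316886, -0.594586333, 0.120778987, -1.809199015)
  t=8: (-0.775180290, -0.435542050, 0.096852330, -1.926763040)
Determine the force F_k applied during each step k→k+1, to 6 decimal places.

step 0→1:
  ẍ = (ẋ'−ẋ)/dt = (-0.557156468−-0.641215262)/0.013225 = 6.356052
  θ̈ = (θ̇'−θ̇)/dt = (-1.972895784−-1.938020182)/0.013225 = -2.637097
  sinθ=0.294007, cosθ=0.955803
  F = (M+m)·ẍ + m·l·cosθ·θ̈ − m·l·sinθ·θ̇² = 8.424585 + -0.333694 − 0.146194 = 7.944698
step 1→2:
  ẍ = (ẋ'−ẋ)/dt = (-0.461424881−-0.557156468)/0.013225 = 7.238683
  θ̈ = (θ̇'−θ̇)/dt = (-2.020199805−-1.972895784)/0.013225 = -3.576864
  sinθ=0.269416, cosθ=0.963024
  F = (M+m)·ẍ + m·l·cosθ·θ̈ − m·l·sinθ·θ̇² = 9.594462 + -0.456030 − 0.138830 = 8.999602
step 2→3:
  ẍ = (ẋ'−ẋ)/dt = (-0.512157067−-0.461424881)/0.013225 = -3.836082
  θ̈ = (θ̇'−θ̇)/dt = (-1.953359202−-2.020199805)/0.013225 = 5.054110
  sinθ=0.244200, cosθ=0.969725
  F = (M+m)·ẍ + m·l·cosθ·θ̈ − m·l·sinθ·θ̇² = -5.084508 + 0.648854 − 0.131944 = -4.567598
step 3→4:
  ẍ = (ẋ'−ẋ)/dt = (-0.511455342−-0.512157067)/0.013225 = 0.053060
  θ̈ = (θ̇'−θ̇)/dt = (-1.930529019−-1.953359202)/0.013225 = 1.726290
  sinθ=0.218208, cosθ=0.975902
  F = (M+m)·ẍ + m·l·cosθ·θ̈ − m·l·sinθ·θ̇² = 0.070329 + 0.223035 − 0.110227 = 0.183137
step 4→5:
  ẍ = (ẋ'−ẋ)/dt = (-0.636059221−-0.511455342)/0.013225 = -9.421843
  θ̈ = (θ̇'−θ̇)/dt = (-1.808800920−-1.930529019)/0.013225 = 9.204393
  sinθ=0.192927, cosθ=0.981213
  F = (M+m)·ẍ + m·l·cosθ·θ̈ − m·l·sinθ·θ̇² = -12.488116 + 1.195672 − 0.095192 = -11.387636
step 5→6:
  ẍ = (ẋ'−ẋ)/dt = (-0.614774457−-0.636059221)/0.013225 = 1.609434
  θ̈ = (θ̇'−θ̇)/dt = (-1.808148873−-1.808800920)/0.013225 = 0.049304
  sinθ=0.167815, cosθ=0.985818
  F = (M+m)·ẍ + m·l·cosθ·θ̈ − m·l·sinθ·θ̇² = 2.133213 + 0.006435 − 0.072689 = 2.066959
step 6→7:
  ẍ = (ẋ'−ẋ)/dt = (-0.594586333−-0.614774457)/0.013225 = 1.526512
  θ̈ = (θ̇'−θ̇)/dt = (-1.809199015−-1.808148873)/0.013225 = -0.079406
  sinθ=0.144187, cosθ=0.989550
  F = (M+m)·ẍ + m·l·cosθ·θ̈ − m·l·sinθ·θ̇² = 2.023305 + -0.010403 − 0.062409 = 1.950493
step 7→8:
  ẍ = (ẋ'−ẋ)/dt = (-0.435542050−-0.594586333)/0.013225 = 12.026033
  θ̈ = (θ̇'−θ̇)/dt = (-1.926763040−-1.809199015)/0.013225 = -8.889529
  sinθ=0.120486, cosθ=0.992715
  F = (M+m)·ẍ + m·l·cosθ·θ̈ − m·l·sinθ·θ̇² = 15.939821 + -1.168307 − 0.052211 = 14.719303

F_0 = 7.944698 N
F_1 = 8.999602 N
F_2 = -4.567598 N
F_3 = 0.183137 N
F_4 = -11.387636 N
F_5 = 2.066959 N
F_6 = 1.950493 N
F_7 = 14.719303 N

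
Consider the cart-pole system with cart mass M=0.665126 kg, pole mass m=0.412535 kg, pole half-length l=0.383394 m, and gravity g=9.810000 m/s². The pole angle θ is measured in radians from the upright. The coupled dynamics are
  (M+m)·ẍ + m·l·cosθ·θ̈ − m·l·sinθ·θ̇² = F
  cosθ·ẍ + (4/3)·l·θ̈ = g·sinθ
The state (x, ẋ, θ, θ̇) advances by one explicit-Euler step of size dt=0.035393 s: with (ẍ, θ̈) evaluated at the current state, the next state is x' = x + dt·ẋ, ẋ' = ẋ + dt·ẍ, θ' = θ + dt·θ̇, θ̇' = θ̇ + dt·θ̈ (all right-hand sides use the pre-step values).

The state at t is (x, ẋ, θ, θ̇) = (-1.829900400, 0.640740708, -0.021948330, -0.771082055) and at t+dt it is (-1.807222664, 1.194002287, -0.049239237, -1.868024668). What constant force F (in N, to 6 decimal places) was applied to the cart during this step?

ẍ = (ẋ'−ẋ)/dt = (1.194002287−0.640740708)/0.035393 = 15.631949
θ̈ = (θ̇'−θ̇)/dt = (-1.868024668−-0.771082055)/0.035393 = -30.993208
sinθ=-0.021947, cosθ=0.999759
F = (M+m)·ẍ + m·l·cosθ·θ̈ − m·l·sinθ·θ̇² = 16.845942 + -4.900812 − -0.002064 = 11.947194

F = 11.947194 N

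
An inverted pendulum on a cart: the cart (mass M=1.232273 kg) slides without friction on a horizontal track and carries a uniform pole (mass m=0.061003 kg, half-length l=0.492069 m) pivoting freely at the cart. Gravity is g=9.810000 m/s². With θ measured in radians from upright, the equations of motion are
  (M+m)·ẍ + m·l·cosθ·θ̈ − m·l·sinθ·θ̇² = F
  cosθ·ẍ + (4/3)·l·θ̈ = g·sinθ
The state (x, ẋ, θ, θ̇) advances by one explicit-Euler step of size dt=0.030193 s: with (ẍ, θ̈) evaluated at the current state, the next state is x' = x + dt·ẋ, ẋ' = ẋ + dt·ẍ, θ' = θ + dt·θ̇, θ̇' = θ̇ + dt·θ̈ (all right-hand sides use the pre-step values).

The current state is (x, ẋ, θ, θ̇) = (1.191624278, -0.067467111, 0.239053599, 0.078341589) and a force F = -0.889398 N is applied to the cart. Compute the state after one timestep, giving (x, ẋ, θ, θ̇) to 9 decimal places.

(1.189587244, -0.091441244, 0.241418967, 0.220739281)

sinθ=0.236783245, cosθ=0.971562502
temp = (F + m·l·θ̇²·sinθ)/(M+m) = (-0.889398 + 0.000043623)/1.293276 = -0.687675622
θ̈ = (g·sinθ − cosθ·temp)/(l·(4/3 − m·cos²θ/(M+m))) = 4.716248542
ẍ = temp − m·l·θ̈·cosθ/(M+m) = -0.794029519
Euler: x'=1.191624278+0.030193·-0.067467111=1.189587244, ẋ'=-0.067467111+0.030193·-0.794029519=-0.091441244
       θ'=0.239053599+0.030193·0.078341589=0.241418967, θ̇'=0.078341589+0.030193·4.716248542=0.220739281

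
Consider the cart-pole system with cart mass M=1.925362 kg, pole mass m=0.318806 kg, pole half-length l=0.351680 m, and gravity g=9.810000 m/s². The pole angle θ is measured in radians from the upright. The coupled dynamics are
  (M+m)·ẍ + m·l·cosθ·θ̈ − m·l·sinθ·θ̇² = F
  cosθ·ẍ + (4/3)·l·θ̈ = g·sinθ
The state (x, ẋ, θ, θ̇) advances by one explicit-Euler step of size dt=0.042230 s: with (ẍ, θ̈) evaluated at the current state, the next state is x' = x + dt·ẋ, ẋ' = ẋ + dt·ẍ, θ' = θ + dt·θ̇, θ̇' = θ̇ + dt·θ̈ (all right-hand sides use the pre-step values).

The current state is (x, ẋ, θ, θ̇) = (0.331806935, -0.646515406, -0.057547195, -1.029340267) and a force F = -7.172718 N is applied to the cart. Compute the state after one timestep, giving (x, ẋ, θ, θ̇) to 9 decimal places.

(0.304504589, -0.794833562, -0.101016234, -0.764372077)

sinθ=-0.057515437, cosθ=0.998344617
temp = (F + m·l·θ̇²·sinθ)/(M+m) = (-7.172718 + -0.006832451)/2.244168 = -3.199203647
θ̈ = (g·sinθ − cosθ·temp)/(l·(4/3 − m·cos²θ/(M+m))) = 6.274406572
ẍ = temp − m·l·θ̈·cosθ/(M+m) = -3.512151466
Euler: x'=0.331806935+0.042230·-0.646515406=0.304504589, ẋ'=-0.646515406+0.042230·-3.512151466=-0.794833562
       θ'=-0.057547195+0.042230·-1.029340267=-0.101016234, θ̇'=-1.029340267+0.042230·6.274406572=-0.764372077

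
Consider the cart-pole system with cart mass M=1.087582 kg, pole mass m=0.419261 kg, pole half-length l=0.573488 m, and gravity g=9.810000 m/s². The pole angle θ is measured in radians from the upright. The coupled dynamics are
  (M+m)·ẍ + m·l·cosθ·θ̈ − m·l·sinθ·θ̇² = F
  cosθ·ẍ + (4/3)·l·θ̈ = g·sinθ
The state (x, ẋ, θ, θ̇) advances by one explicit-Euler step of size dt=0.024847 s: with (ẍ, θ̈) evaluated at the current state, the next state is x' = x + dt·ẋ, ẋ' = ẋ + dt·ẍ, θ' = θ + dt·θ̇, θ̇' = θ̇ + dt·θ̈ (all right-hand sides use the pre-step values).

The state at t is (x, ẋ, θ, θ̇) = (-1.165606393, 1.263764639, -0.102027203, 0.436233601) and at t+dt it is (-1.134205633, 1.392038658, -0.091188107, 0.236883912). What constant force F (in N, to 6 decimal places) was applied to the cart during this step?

ẍ = (ẋ'−ẋ)/dt = (1.392038658−1.263764639)/0.024847 = 5.162556
θ̈ = (θ̇'−θ̇)/dt = (0.236883912−0.436233601)/0.024847 = -8.023089
sinθ=-0.101850, cosθ=0.994800
F = (M+m)·ẍ + m·l·cosθ·θ̈ − m·l·sinθ·θ̇² = 7.779161 + -1.919049 − -0.004660 = 5.864772

F = 5.864772 N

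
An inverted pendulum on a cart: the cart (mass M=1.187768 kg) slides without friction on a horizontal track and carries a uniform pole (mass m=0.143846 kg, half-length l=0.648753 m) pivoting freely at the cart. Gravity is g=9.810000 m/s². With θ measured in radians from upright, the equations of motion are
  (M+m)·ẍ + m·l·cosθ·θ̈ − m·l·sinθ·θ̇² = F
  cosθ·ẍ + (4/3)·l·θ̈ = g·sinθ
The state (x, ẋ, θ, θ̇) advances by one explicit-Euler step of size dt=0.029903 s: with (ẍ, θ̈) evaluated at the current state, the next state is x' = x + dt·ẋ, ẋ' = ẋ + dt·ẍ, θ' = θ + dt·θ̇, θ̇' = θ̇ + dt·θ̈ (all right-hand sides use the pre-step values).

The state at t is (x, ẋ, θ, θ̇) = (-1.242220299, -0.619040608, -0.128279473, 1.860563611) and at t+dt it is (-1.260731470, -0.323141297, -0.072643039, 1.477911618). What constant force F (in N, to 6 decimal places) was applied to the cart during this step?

ẍ = (ẋ'−ẋ)/dt = (-0.323141297−-0.619040608)/0.029903 = 9.895305
θ̈ = (θ̇'−θ̇)/dt = (1.477911618−1.860563611)/0.029903 = -12.796442
sinθ=-0.127928, cosθ=0.991783
F = (M+m)·ẍ + m·l·cosθ·θ̈ − m·l·sinθ·θ̇² = 13.176727 + -1.184359 − -0.041327 = 12.033695

F = 12.033695 N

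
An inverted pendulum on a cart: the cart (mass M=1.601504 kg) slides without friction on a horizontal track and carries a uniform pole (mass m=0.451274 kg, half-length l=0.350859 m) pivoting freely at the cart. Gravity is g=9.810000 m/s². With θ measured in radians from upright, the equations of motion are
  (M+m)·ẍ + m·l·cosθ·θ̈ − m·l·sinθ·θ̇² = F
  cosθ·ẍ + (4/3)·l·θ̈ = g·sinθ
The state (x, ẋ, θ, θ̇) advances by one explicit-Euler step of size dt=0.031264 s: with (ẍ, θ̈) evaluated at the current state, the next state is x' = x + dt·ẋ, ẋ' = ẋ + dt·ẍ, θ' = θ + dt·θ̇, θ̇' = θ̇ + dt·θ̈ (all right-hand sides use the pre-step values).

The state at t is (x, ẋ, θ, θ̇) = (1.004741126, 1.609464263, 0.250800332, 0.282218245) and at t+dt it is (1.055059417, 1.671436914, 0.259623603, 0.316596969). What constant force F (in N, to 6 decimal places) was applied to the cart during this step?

ẍ = (ẋ'−ẋ)/dt = (1.671436914−1.609464263)/0.031264 = 1.982237
θ̈ = (θ̇'−θ̇)/dt = (0.316596969−0.282218245)/0.031264 = 1.099627
sinθ=0.248179, cosθ=0.968714
F = (M+m)·ẍ + m·l·cosθ·θ̈ − m·l·sinθ·θ̇² = 4.069092 + 0.168661 − 0.003130 = 4.234623

F = 4.234623 N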